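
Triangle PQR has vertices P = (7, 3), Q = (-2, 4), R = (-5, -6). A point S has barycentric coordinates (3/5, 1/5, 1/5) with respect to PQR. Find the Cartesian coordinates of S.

(14/5, 7/5)

S = (3/5)·P + (1/5)·Q + (1/5)·R.
x-coordinate: (3/5)·7 + (1/5)·(-2) + (1/5)·(-5) = 14/5.
y-coordinate: (3/5)·3 + (1/5)·4 + (1/5)·(-6) = 7/5.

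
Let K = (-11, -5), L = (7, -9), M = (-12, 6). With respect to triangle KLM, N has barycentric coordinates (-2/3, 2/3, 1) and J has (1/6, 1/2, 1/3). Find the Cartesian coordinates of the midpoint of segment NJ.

(-7/6, 0)

Barycentric coordinates of the midpoint are the average: (-1/4, 7/12, 2/3).
Converting: (-1/4)·K + (7/12)·L + (2/3)·M = (-7/6, 0).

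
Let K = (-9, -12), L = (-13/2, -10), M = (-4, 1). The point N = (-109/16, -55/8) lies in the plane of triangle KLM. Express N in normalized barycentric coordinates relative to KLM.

Signed area of the reference triangle: [KLM] = ½·((-9)·(-10−1) + (-13/2)·(1−(-12)) + (-4)·(-12−(-10))) = ½·(99 − 169/2 + 8) = 45/4.
[NLM] = ½·((-109/16)·(-10−1) + (-13/2)·(1−(-55/8)) + (-4)·(-55/8−(-10))) = ½·(1199/16 − 819/16 − 25/2) = 45/8, so the K-coordinate is (45/8)/(45/4) = 1/2.
[KNM] = ½·((-9)·(-55/8−1) + (-109/16)·(1−(-12)) + (-4)·(-12−(-55/8))) = ½·(567/8 − 1417/16 + 41/2) = 45/32, so the L-coordinate is 1/8.
[KLN] = ½·((-9)·(-10−(-55/8)) + (-13/2)·(-55/8−(-12)) + (-109/16)·(-12−(-10))) = ½·(225/8 − 533/16 + 109/8) = 135/32, so the M-coordinate is 3/8.

(1/2, 1/8, 3/8)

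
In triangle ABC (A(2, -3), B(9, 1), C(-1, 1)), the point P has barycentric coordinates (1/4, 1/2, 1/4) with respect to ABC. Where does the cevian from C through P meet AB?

(20/3, -1/3)

Line CP meets AB where the C-coordinate vanishes; zeroing P's C-weight and renormalizing leaves A, B-weights 1/4 : 1/2 → (1/3, 2/3).
So Q = (1/3)·A + (2/3)·B = (20/3, -1/3).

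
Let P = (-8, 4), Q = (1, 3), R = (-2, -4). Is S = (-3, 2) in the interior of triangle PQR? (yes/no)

Barycentric coordinates of S: (25/66, 14/33, 13/66).
The three coordinates are positive, positive, positive; a point is interior exactly when all three are positive.

yes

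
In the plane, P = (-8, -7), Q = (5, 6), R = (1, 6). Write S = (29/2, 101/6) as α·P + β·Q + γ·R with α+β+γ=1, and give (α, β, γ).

Signed area of the reference triangle: [PQR] = ½·((-8)·(6−6) + 5·(6−(-7)) + 1·(-7−6)) = ½·(0 + 65 − 13) = 26.
[SQR] = ½·((29/2)·(6−6) + 5·(6−(101/6)) + 1·(101/6−6)) = ½·(0 − 325/6 + 65/6) = -65/3, so the P-coordinate is (-65/3)/26 = -5/6.
[PSR] = ½·((-8)·(101/6−6) + (29/2)·(6−(-7)) + 1·(-7−(101/6))) = ½·(-260/3 + 377/2 − 143/6) = 39, so the Q-coordinate is 3/2.
[PQS] = ½·((-8)·(6−(101/6)) + 5·(101/6−(-7)) + (29/2)·(-7−6)) = ½·(260/3 + 715/6 − 377/2) = 26/3, so the R-coordinate is 1/3.

(-5/6, 3/2, 1/3)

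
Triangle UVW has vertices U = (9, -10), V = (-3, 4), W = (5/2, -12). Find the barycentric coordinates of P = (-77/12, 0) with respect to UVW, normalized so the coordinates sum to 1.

(-2/3, 5/6, 5/6)

Signed area of the reference triangle: [UVW] = ½·(9·(4−(-12)) + (-3)·(-12−(-10)) + (5/2)·(-10−4)) = ½·(144 + 6 − 35) = 115/2.
[PVW] = ½·((-77/12)·(4−(-12)) + (-3)·(-12−0) + (5/2)·(0−4)) = ½·(-308/3 + 36 − 10) = -115/3, so the U-coordinate is (-115/3)/(115/2) = -2/3.
[UPW] = ½·(9·(0−(-12)) + (-77/12)·(-12−(-10)) + (5/2)·(-10−0)) = ½·(108 + 77/6 − 25) = 575/12, so the V-coordinate is 5/6.
[UVP] = ½·(9·(4−0) + (-3)·(0−(-10)) + (-77/12)·(-10−4)) = ½·(36 − 30 + 539/6) = 575/12, so the W-coordinate is 5/6.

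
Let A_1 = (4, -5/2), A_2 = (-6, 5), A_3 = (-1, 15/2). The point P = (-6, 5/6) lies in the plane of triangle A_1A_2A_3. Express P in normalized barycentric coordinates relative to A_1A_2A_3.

(1/3, 4/3, -2/3)

Signed area of the reference triangle: [A_1A_2A_3] = ½·(4·(5−(15/2)) + (-6)·(15/2−(-5/2)) + (-1)·(-5/2−5)) = ½·(-10 − 60 + 15/2) = -125/4.
[PA_2A_3] = ½·((-6)·(5−(15/2)) + (-6)·(15/2−(5/6)) + (-1)·(5/6−5)) = ½·(15 − 40 + 25/6) = -125/12, so the A_1-coordinate is (-125/12)/(-125/4) = 1/3.
[A_1PA_3] = ½·(4·(5/6−(15/2)) + (-6)·(15/2−(-5/2)) + (-1)·(-5/2−(5/6))) = ½·(-80/3 − 60 + 10/3) = -125/3, so the A_2-coordinate is 4/3.
[A_1A_2P] = ½·(4·(5−(5/6)) + (-6)·(5/6−(-5/2)) + (-6)·(-5/2−5)) = ½·(50/3 − 20 + 45) = 125/6, so the A_3-coordinate is -2/3.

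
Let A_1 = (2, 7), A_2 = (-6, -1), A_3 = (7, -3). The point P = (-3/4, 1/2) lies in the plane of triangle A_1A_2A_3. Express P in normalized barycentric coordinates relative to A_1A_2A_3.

Signed area of the reference triangle: [A_1A_2A_3] = ½·(2·(-1−(-3)) + (-6)·(-3−7) + 7·(7−(-1))) = ½·(4 + 60 + 56) = 60.
[PA_2A_3] = ½·((-3/4)·(-1−(-3)) + (-6)·(-3−(1/2)) + 7·(1/2−(-1))) = ½·(-3/2 + 21 + 21/2) = 15, so the A_1-coordinate is 15/60 = 1/4.
[A_1PA_3] = ½·(2·(1/2−(-3)) + (-3/4)·(-3−7) + 7·(7−(1/2))) = ½·(7 + 15/2 + 91/2) = 30, so the A_2-coordinate is 1/2.
[A_1A_2P] = ½·(2·(-1−(1/2)) + (-6)·(1/2−7) + (-3/4)·(7−(-1))) = ½·(-3 + 39 − 6) = 15, so the A_3-coordinate is 1/4.

(1/4, 1/2, 1/4)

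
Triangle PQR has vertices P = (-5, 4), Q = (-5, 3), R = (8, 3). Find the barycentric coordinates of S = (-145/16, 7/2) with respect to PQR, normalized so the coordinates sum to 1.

Signed area of the reference triangle: [PQR] = ½·((-5)·(3−3) + (-5)·(3−4) + 8·(4−3)) = ½·(0 + 5 + 8) = 13/2.
[SQR] = ½·((-145/16)·(3−3) + (-5)·(3−(7/2)) + 8·(7/2−3)) = ½·(0 + 5/2 + 4) = 13/4, so the P-coordinate is (13/4)/(13/2) = 1/2.
[PSR] = ½·((-5)·(7/2−3) + (-145/16)·(3−4) + 8·(4−(7/2))) = ½·(-5/2 + 145/16 + 4) = 169/32, so the Q-coordinate is 13/16.
[PQS] = ½·((-5)·(3−(7/2)) + (-5)·(7/2−4) + (-145/16)·(4−3)) = ½·(5/2 + 5/2 − 145/16) = -65/32, so the R-coordinate is -5/16.

(1/2, 13/16, -5/16)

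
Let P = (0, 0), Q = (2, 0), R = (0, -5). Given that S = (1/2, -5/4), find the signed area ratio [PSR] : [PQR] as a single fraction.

1/4

[PQR] = ½·(0·(0−(-5)) + 2·(-5−0) + 0·(0−0)) = ½·(0 − 10 + 0) = -5.
[PSR] = ½·(0·(-5/4−(-5)) + (1/2)·(-5−0) + 0·(0−(-5/4))) = ½·(0 − 5/2 + 0) = -5/4, so the ratio is (-5/4)/(-5) = 1/4.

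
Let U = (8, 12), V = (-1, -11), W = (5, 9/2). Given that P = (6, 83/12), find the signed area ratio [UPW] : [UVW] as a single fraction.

1/6

[UVW] = ½·(8·(-11−(9/2)) + (-1)·(9/2−12) + 5·(12−(-11))) = ½·(-124 + 15/2 + 115) = -3/4.
[UPW] = ½·(8·(83/12−(9/2)) + 6·(9/2−12) + 5·(12−(83/12))) = ½·(58/3 − 45 + 305/12) = -1/8, so the ratio is (-1/8)/(-3/4) = 1/6.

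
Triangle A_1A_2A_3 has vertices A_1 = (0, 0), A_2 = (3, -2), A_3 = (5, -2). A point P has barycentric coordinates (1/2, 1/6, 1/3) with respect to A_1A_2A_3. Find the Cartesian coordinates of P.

P = (1/2)·A_1 + (1/6)·A_2 + (1/3)·A_3.
x-coordinate: (1/2)·0 + (1/6)·3 + (1/3)·5 = 13/6.
y-coordinate: (1/2)·0 + (1/6)·(-2) + (1/3)·(-2) = -1.

(13/6, -1)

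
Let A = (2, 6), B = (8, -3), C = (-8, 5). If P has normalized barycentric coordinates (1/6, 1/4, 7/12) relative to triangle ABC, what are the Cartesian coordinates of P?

P = (1/6)·A + (1/4)·B + (7/12)·C.
x-coordinate: (1/6)·2 + (1/4)·8 + (7/12)·(-8) = -7/3.
y-coordinate: (1/6)·6 + (1/4)·(-3) + (7/12)·5 = 19/6.

(-7/3, 19/6)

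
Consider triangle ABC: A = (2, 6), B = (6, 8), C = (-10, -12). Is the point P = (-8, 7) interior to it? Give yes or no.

no

Barycentric coordinates of P: (11/2, -4, -1/2).
The three coordinates are positive, negative, negative; a point is interior exactly when all three are positive.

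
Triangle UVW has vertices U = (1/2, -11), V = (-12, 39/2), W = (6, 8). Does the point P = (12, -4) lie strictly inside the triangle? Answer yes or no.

no

Barycentric coordinates of P: (588/1621, -720/1621, 1753/1621).
The three coordinates are positive, negative, positive; a point is interior exactly when all three are positive.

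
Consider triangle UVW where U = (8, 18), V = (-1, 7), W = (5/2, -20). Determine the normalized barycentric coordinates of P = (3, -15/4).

Signed area of the reference triangle: [UVW] = ½·(8·(7−(-20)) + (-1)·(-20−18) + (5/2)·(18−7)) = ½·(216 + 38 + 55/2) = 563/4.
[PVW] = ½·(3·(7−(-20)) + (-1)·(-20−(-15/4)) + (5/2)·(-15/4−7)) = ½·(81 + 65/4 − 215/8) = 563/16, so the U-coordinate is (563/16)/(563/4) = 1/4.
[UPW] = ½·(8·(-15/4−(-20)) + 3·(-20−18) + (5/2)·(18−(-15/4))) = ½·(130 − 114 + 435/8) = 563/16, so the V-coordinate is 1/4.
[UVP] = ½·(8·(7−(-15/4)) + (-1)·(-15/4−18) + 3·(18−7)) = ½·(86 + 87/4 + 33) = 563/8, so the W-coordinate is 1/2.

(1/4, 1/4, 1/2)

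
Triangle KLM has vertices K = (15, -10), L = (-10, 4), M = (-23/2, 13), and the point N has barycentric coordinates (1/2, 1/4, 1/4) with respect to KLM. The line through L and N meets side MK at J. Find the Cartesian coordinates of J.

Line LN meets MK where the L-coordinate vanishes; zeroing N's L-weight and renormalizing leaves M, K-weights 1/4 : 1/2 → (1/3, 2/3).
So J = (1/3)·M + (2/3)·K = (37/6, -7/3).

(37/6, -7/3)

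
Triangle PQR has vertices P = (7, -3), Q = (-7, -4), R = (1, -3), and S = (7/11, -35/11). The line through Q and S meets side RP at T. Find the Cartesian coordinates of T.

(7/3, -3)

Barycentric coordinates of S with respect to PQR: (2/11, 2/11, 7/11).
On side RP the Q-coordinate is zero; dropping S's Q-weight 2/11 and renormalizing the remaining 7/11 : 2/11 gives weights 7/9, 2/9 on R, P.
T = (7/9)·(1, -3) + (2/9)·(7, -3) = (7/3, -3).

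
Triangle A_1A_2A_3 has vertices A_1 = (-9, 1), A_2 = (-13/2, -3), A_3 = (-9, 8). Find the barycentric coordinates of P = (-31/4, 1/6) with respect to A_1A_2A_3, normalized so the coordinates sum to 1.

Signed area of the reference triangle: [A_1A_2A_3] = ½·((-9)·(-3−8) + (-13/2)·(8−1) + (-9)·(1−(-3))) = ½·(99 − 91/2 − 36) = 35/4.
[PA_2A_3] = ½·((-31/4)·(-3−8) + (-13/2)·(8−(1/6)) + (-9)·(1/6−(-3))) = ½·(341/4 − 611/12 − 57/2) = 35/12, so the A_1-coordinate is (35/12)/(35/4) = 1/3.
[A_1PA_3] = ½·((-9)·(1/6−8) + (-31/4)·(8−1) + (-9)·(1−(1/6))) = ½·(141/2 − 217/4 − 15/2) = 35/8, so the A_2-coordinate is 1/2.
[A_1A_2P] = ½·((-9)·(-3−(1/6)) + (-13/2)·(1/6−1) + (-31/4)·(1−(-3))) = ½·(57/2 + 65/12 − 31) = 35/24, so the A_3-coordinate is 1/6.

(1/3, 1/2, 1/6)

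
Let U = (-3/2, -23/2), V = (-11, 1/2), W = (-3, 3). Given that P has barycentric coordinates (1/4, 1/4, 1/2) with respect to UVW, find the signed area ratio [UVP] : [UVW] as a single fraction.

1/2

The signed ratio [UVP]/[UVW] equals the barycentric coordinate of P at vertex W, which is 1/2.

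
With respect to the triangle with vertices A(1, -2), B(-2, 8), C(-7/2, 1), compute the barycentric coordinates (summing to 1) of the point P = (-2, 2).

(1/4, 1/4, 1/2)

Signed area of the reference triangle: [ABC] = ½·(1·(8−1) + (-2)·(1−(-2)) + (-7/2)·(-2−8)) = ½·(7 − 6 + 35) = 18.
[PBC] = ½·((-2)·(8−1) + (-2)·(1−2) + (-7/2)·(2−8)) = ½·(-14 + 2 + 21) = 9/2, so the A-coordinate is (9/2)/18 = 1/4.
[APC] = ½·(1·(2−1) + (-2)·(1−(-2)) + (-7/2)·(-2−2)) = ½·(1 − 6 + 14) = 9/2, so the B-coordinate is 1/4.
[ABP] = ½·(1·(8−2) + (-2)·(2−(-2)) + (-2)·(-2−8)) = ½·(6 − 8 + 20) = 9, so the C-coordinate is 1/2.
Check: 1/4 + 1/4 + 1/2 = 1.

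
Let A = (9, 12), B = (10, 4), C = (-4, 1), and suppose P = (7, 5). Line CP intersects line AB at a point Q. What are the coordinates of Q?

Barycentric coordinates of P with respect to ABC: (1/5, 3/5, 1/5).
On side AB the C-coordinate is zero; dropping P's C-weight 1/5 and renormalizing the remaining 1/5 : 3/5 gives weights 1/4, 3/4 on A, B.
Q = (1/4)·(9, 12) + (3/4)·(10, 4) = (39/4, 6).

(39/4, 6)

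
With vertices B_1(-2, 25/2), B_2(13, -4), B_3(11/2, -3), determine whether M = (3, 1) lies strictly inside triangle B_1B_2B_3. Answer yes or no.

Barycentric coordinates of M: (22/87, -7/87, 24/29).
The three coordinates are positive, negative, positive; a point is interior exactly when all three are positive.

no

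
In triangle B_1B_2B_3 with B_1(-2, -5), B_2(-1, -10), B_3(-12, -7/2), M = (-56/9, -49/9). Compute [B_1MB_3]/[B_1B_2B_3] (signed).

[B_1B_2B_3] = ½·((-2)·(-10−(-7/2)) + (-1)·(-7/2−(-5)) + (-12)·(-5−(-10))) = ½·(13 − 3/2 − 60) = -97/4.
[B_1MB_3] = ½·((-2)·(-49/9−(-7/2)) + (-56/9)·(-7/2−(-5)) + (-12)·(-5−(-49/9))) = ½·(35/9 − 28/3 − 16/3) = -97/18, so the ratio is (-97/18)/(-97/4) = 2/9.

2/9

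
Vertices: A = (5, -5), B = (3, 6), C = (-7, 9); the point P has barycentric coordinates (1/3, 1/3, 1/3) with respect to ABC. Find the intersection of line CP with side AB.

(4, 1/2)

Line CP meets AB where the C-coordinate vanishes; zeroing P's C-weight and renormalizing leaves A, B-weights 1/3 : 1/3 → (1/2, 1/2).
So Q = (1/2)·A + (1/2)·B = (4, 1/2).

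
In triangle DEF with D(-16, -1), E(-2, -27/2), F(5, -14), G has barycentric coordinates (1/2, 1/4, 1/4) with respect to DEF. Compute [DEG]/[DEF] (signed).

The signed ratio [DEG]/[DEF] equals the barycentric coordinate of G at vertex F, which is 1/4.

1/4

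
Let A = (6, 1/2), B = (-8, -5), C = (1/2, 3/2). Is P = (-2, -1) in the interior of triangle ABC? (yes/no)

yes

Barycentric coordinates of P: (20/177, 65/177, 92/177).
The three coordinates are positive, positive, positive; a point is interior exactly when all three are positive.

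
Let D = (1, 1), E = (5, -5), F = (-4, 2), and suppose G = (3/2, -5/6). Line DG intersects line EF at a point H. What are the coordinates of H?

(2, -8/3)

Barycentric coordinates of G with respect to DEF: (1/2, 1/3, 1/6).
On side EF the D-coordinate is zero; dropping G's D-weight 1/2 and renormalizing the remaining 1/3 : 1/6 gives weights 2/3, 1/3 on E, F.
H = (2/3)·(5, -5) + (1/3)·(-4, 2) = (2, -8/3).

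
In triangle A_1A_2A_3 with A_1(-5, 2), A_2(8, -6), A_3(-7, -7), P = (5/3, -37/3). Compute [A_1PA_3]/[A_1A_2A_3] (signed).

[A_1A_2A_3] = ½·((-5)·(-6−(-7)) + 8·(-7−2) + (-7)·(2−(-6))) = ½·(-5 − 72 − 56) = -133/2.
[A_1PA_3] = ½·((-5)·(-37/3−(-7)) + (5/3)·(-7−2) + (-7)·(2−(-37/3))) = ½·(80/3 − 15 − 301/3) = -133/3, so the ratio is (-133/3)/(-133/2) = 2/3.

2/3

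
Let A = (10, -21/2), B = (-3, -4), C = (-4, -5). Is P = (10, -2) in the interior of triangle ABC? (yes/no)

Barycentric coordinates of P: (22/39, 238/39, -17/3).
The three coordinates are positive, positive, negative; a point is interior exactly when all three are positive.

no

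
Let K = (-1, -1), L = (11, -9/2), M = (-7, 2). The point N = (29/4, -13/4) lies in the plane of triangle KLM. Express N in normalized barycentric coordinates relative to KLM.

(1/8, 3/4, 1/8)

Signed area of the reference triangle: [KLM] = ½·((-1)·(-9/2−2) + 11·(2−(-1)) + (-7)·(-1−(-9/2))) = ½·(13/2 + 33 − 49/2) = 15/2.
[NLM] = ½·((29/4)·(-9/2−2) + 11·(2−(-13/4)) + (-7)·(-13/4−(-9/2))) = ½·(-377/8 + 231/4 − 35/4) = 15/16, so the K-coordinate is (15/16)/(15/2) = 1/8.
[KNM] = ½·((-1)·(-13/4−2) + (29/4)·(2−(-1)) + (-7)·(-1−(-13/4))) = ½·(21/4 + 87/4 − 63/4) = 45/8, so the L-coordinate is 3/4.
[KLN] = ½·((-1)·(-9/2−(-13/4)) + 11·(-13/4−(-1)) + (29/4)·(-1−(-9/2))) = ½·(5/4 − 99/4 + 203/8) = 15/16, so the M-coordinate is 1/8.
Check: 1/8 + 3/4 + 1/8 = 1.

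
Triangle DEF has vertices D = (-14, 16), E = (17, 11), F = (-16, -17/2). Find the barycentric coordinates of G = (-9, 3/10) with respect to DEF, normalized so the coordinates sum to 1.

(1/5, 1/5, 3/5)

Signed area of the reference triangle: [DEF] = ½·((-14)·(11−(-17/2)) + 17·(-17/2−16) + (-16)·(16−11)) = ½·(-273 − 833/2 − 80) = -1539/4.
[GEF] = ½·((-9)·(11−(-17/2)) + 17·(-17/2−(3/10)) + (-16)·(3/10−11)) = ½·(-351/2 − 748/5 + 856/5) = -1539/20, so the D-coordinate is (-1539/20)/(-1539/4) = 1/5.
[DGF] = ½·((-14)·(3/10−(-17/2)) + (-9)·(-17/2−16) + (-16)·(16−(3/10))) = ½·(-616/5 + 441/2 − 1256/5) = -1539/20, so the E-coordinate is 1/5.
[DEG] = ½·((-14)·(11−(3/10)) + 17·(3/10−16) + (-9)·(16−11)) = ½·(-749/5 − 2669/10 − 45) = -4617/20, so the F-coordinate is 3/5.
Check: 1/5 + 1/5 + 3/5 = 1.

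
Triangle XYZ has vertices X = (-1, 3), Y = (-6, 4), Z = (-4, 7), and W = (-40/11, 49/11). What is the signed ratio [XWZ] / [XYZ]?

4/11

[XYZ] = ½·((-1)·(4−7) + (-6)·(7−3) + (-4)·(3−4)) = ½·(3 − 24 + 4) = -17/2.
[XWZ] = ½·((-1)·(49/11−7) + (-40/11)·(7−3) + (-4)·(3−(49/11))) = ½·(28/11 − 160/11 + 64/11) = -34/11, so the ratio is (-34/11)/(-17/2) = 4/11.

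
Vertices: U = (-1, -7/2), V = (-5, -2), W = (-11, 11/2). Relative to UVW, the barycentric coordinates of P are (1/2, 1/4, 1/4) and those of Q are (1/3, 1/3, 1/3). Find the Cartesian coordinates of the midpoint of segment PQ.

(-61/12, -7/16)

Barycentric coordinates of the midpoint are the average: (5/12, 7/24, 7/24).
Converting: (5/12)·U + (7/24)·V + (7/24)·W = (-61/12, -7/16).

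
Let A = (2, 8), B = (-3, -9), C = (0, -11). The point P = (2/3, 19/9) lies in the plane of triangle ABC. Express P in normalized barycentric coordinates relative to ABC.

Signed area of the reference triangle: [ABC] = ½·(2·(-9−(-11)) + (-3)·(-11−8) + 0·(8−(-9))) = ½·(4 + 57 + 0) = 61/2.
[PBC] = ½·((2/3)·(-9−(-11)) + (-3)·(-11−(19/9)) + 0·(19/9−(-9))) = ½·(4/3 + 118/3 + 0) = 61/3, so the A-coordinate is (61/3)/(61/2) = 2/3.
[APC] = ½·(2·(19/9−(-11)) + (2/3)·(-11−8) + 0·(8−(19/9))) = ½·(236/9 − 38/3 + 0) = 61/9, so the B-coordinate is 2/9.
[ABP] = ½·(2·(-9−(19/9)) + (-3)·(19/9−8) + (2/3)·(8−(-9))) = ½·(-200/9 + 53/3 + 34/3) = 61/18, so the C-coordinate is 1/9.

(2/3, 2/9, 1/9)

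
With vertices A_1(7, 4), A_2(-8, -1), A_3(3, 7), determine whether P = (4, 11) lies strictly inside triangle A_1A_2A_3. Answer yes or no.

no

Barycentric coordinates of P: (-36/65, -19/65, 24/13).
The three coordinates are negative, negative, positive; a point is interior exactly when all three are positive.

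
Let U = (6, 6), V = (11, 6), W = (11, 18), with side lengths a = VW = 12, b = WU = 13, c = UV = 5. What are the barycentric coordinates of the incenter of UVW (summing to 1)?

(2/5, 13/30, 1/6)

The incenter has barycentric coordinates proportional to the opposite side lengths: (12 : 13 : 5).
Normalizing by 12+13+5 = 30 gives (2/5, 13/30, 1/6).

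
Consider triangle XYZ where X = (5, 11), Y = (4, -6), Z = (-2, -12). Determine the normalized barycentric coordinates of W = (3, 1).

Signed area of the reference triangle: [XYZ] = ½·(5·(-6−(-12)) + 4·(-12−11) + (-2)·(11−(-6))) = ½·(30 − 92 − 34) = -48.
[WYZ] = ½·(3·(-6−(-12)) + 4·(-12−1) + (-2)·(1−(-6))) = ½·(18 − 52 − 14) = -24, so the X-coordinate is (-24)/(-48) = 1/2.
[XWZ] = ½·(5·(1−(-12)) + 3·(-12−11) + (-2)·(11−1)) = ½·(65 − 69 − 20) = -12, so the Y-coordinate is 1/4.
[XYW] = ½·(5·(-6−1) + 4·(1−11) + 3·(11−(-6))) = ½·(-35 − 40 + 51) = -12, so the Z-coordinate is 1/4.

(1/2, 1/4, 1/4)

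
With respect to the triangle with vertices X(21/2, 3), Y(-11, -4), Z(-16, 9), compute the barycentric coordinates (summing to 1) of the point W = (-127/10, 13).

Signed area of the reference triangle: [XYZ] = ½·((21/2)·(-4−9) + (-11)·(9−3) + (-16)·(3−(-4))) = ½·(-273/2 − 66 − 112) = -629/4.
[WYZ] = ½·((-127/10)·(-4−9) + (-11)·(9−13) + (-16)·(13−(-4))) = ½·(1651/10 + 44 − 272) = -629/20, so the X-coordinate is (-629/20)/(-629/4) = 1/5.
[XWZ] = ½·((21/2)·(13−9) + (-127/10)·(9−3) + (-16)·(3−13)) = ½·(42 − 381/5 + 160) = 629/10, so the Y-coordinate is -2/5.
[XYW] = ½·((21/2)·(-4−13) + (-11)·(13−3) + (-127/10)·(3−(-4))) = ½·(-357/2 − 110 − 889/10) = -1887/10, so the Z-coordinate is 6/5.
Check: 1/5 − 2/5 + 6/5 = 1.

(1/5, -2/5, 6/5)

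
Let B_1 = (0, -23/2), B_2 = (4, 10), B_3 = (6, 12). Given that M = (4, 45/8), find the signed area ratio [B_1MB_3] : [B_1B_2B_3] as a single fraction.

1/4

[B_1B_2B_3] = ½·(0·(10−12) + 4·(12−(-23/2)) + 6·(-23/2−10)) = ½·(0 + 94 − 129) = -35/2.
[B_1MB_3] = ½·(0·(45/8−12) + 4·(12−(-23/2)) + 6·(-23/2−(45/8))) = ½·(0 + 94 − 411/4) = -35/8, so the ratio is (-35/8)/(-35/2) = 1/4.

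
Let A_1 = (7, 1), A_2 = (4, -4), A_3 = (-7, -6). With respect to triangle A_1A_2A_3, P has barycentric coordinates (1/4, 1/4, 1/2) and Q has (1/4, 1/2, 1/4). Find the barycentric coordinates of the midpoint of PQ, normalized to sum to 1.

Since both coordinate triples sum to 1, the midpoint's barycentrics are the componentwise average.
(1/4+1/4)/2 = 1/4; similarly 3/8 and 3/8.

(1/4, 3/8, 3/8)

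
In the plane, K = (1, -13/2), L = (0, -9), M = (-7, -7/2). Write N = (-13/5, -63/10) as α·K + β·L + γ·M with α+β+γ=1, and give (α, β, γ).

Signed area of the reference triangle: [KLM] = ½·(1·(-9−(-7/2)) + 0·(-7/2−(-13/2)) + (-7)·(-13/2−(-9))) = ½·(-11/2 + 0 − 35/2) = -23/2.
[NLM] = ½·((-13/5)·(-9−(-7/2)) + 0·(-7/2−(-63/10)) + (-7)·(-63/10−(-9))) = ½·(143/10 + 0 − 189/10) = -23/10, so the K-coordinate is (-23/10)/(-23/2) = 1/5.
[KNM] = ½·(1·(-63/10−(-7/2)) + (-13/5)·(-7/2−(-13/2)) + (-7)·(-13/2−(-63/10))) = ½·(-14/5 − 39/5 + 7/5) = -23/5, so the L-coordinate is 2/5.
[KLN] = ½·(1·(-9−(-63/10)) + 0·(-63/10−(-13/2)) + (-13/5)·(-13/2−(-9))) = ½·(-27/10 + 0 − 13/2) = -23/5, so the M-coordinate is 2/5.

(1/5, 2/5, 2/5)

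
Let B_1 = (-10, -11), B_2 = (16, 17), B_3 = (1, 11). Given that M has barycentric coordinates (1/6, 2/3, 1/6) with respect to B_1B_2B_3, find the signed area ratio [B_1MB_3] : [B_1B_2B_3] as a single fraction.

The signed ratio [B_1MB_3]/[B_1B_2B_3] equals the barycentric coordinate of M at vertex B_2, which is 2/3.

2/3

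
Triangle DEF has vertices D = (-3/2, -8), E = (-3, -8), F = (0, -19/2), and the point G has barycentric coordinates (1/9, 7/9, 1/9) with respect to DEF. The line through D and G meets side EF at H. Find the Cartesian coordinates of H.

(-21/8, -131/16)

Line DG meets EF where the D-coordinate vanishes; zeroing G's D-weight and renormalizing leaves E, F-weights 7/9 : 1/9 → (7/8, 1/8).
So H = (7/8)·E + (1/8)·F = (-21/8, -131/16).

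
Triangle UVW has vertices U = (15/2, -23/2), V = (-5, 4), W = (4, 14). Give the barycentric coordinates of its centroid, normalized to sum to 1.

(1/3, 1/3, 1/3)

The centroid is the average of the vertices, so each weight is 1/3.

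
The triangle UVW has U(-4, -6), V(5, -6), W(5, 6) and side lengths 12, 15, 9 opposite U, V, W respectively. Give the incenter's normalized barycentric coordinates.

The incenter has barycentric coordinates proportional to the opposite side lengths: (12 : 15 : 9).
Normalizing by 12+15+9 = 36 gives (1/3, 5/12, 1/4).

(1/3, 5/12, 1/4)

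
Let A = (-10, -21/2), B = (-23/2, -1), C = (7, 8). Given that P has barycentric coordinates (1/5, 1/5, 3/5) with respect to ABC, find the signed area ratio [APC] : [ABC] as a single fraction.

1/5

The signed ratio [APC]/[ABC] equals the barycentric coordinate of P at vertex B, which is 1/5.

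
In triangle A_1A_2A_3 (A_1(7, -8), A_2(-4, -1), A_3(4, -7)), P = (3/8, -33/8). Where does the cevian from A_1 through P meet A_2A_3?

(-4/7, -25/7)

Barycentric coordinates of P with respect to A_1A_2A_3: (1/8, 1/2, 3/8).
On side A_2A_3 the A_1-coordinate is zero; dropping P's A_1-weight 1/8 and renormalizing the remaining 1/2 : 3/8 gives weights 4/7, 3/7 on A_2, A_3.
Q = (4/7)·(-4, -1) + (3/7)·(4, -7) = (-4/7, -25/7).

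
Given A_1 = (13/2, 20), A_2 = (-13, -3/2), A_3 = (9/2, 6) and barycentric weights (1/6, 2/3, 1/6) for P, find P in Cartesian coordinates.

P = (1/6)·A_1 + (2/3)·A_2 + (1/6)·A_3.
x-coordinate: (1/6)·(13/2) + (2/3)·(-13) + (1/6)·(9/2) = -41/6.
y-coordinate: (1/6)·20 + (2/3)·(-3/2) + (1/6)·6 = 10/3.

(-41/6, 10/3)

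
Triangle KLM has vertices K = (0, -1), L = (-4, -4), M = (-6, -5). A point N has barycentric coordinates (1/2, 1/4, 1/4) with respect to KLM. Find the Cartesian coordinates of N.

N = (1/2)·K + (1/4)·L + (1/4)·M.
x-coordinate: (1/2)·0 + (1/4)·(-4) + (1/4)·(-6) = -5/2.
y-coordinate: (1/2)·(-1) + (1/4)·(-4) + (1/4)·(-5) = -11/4.

(-5/2, -11/4)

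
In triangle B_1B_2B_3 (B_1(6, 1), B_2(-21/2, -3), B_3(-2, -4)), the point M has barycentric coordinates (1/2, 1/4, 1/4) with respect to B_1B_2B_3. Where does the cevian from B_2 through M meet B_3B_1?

(10/3, -2/3)

Line B_2M meets B_3B_1 where the B_2-coordinate vanishes; zeroing M's B_2-weight and renormalizing leaves B_3, B_1-weights 1/4 : 1/2 → (1/3, 2/3).
So N = (1/3)·B_3 + (2/3)·B_1 = (10/3, -2/3).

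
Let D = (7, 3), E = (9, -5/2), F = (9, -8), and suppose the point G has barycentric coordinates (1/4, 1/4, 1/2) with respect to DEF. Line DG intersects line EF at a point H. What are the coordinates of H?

(9, -37/6)

Line DG meets EF where the D-coordinate vanishes; zeroing G's D-weight and renormalizing leaves E, F-weights 1/4 : 1/2 → (1/3, 2/3).
So H = (1/3)·E + (2/3)·F = (9, -37/6).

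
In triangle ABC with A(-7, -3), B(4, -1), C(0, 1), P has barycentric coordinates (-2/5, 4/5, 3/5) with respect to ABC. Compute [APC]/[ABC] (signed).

The signed ratio [APC]/[ABC] equals the barycentric coordinate of P at vertex B, which is 4/5.

4/5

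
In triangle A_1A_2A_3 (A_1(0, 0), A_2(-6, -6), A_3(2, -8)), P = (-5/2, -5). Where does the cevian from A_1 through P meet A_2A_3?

Barycentric coordinates of P with respect to A_1A_2A_3: (1/4, 1/2, 1/4).
On side A_2A_3 the A_1-coordinate is zero; dropping P's A_1-weight 1/4 and renormalizing the remaining 1/2 : 1/4 gives weights 2/3, 1/3 on A_2, A_3.
Q = (2/3)·(-6, -6) + (1/3)·(2, -8) = (-10/3, -20/3).

(-10/3, -20/3)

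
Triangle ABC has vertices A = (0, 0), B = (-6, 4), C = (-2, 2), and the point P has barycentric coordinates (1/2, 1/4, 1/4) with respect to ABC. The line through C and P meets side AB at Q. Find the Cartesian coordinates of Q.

(-2, 4/3)

Line CP meets AB where the C-coordinate vanishes; zeroing P's C-weight and renormalizing leaves A, B-weights 1/2 : 1/4 → (2/3, 1/3).
So Q = (2/3)·A + (1/3)·B = (-2, 4/3).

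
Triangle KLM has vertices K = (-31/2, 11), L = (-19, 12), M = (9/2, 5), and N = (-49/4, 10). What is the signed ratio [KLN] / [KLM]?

1/4

[KLM] = ½·((-31/2)·(12−5) + (-19)·(5−11) + (9/2)·(11−12)) = ½·(-217/2 + 114 − 9/2) = 1/2.
[KLN] = ½·((-31/2)·(12−10) + (-19)·(10−11) + (-49/4)·(11−12)) = ½·(-31 + 19 + 49/4) = 1/8, so the ratio is (1/8)/(1/2) = 1/4.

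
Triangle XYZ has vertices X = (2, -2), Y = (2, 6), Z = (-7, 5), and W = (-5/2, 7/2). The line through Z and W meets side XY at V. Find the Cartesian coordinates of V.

(2, 2)

Barycentric coordinates of W with respect to XYZ: (1/4, 1/4, 1/2).
On side XY the Z-coordinate is zero; dropping W's Z-weight 1/2 and renormalizing the remaining 1/4 : 1/4 gives weights 1/2, 1/2 on X, Y.
V = (1/2)·(2, -2) + (1/2)·(2, 6) = (2, 2).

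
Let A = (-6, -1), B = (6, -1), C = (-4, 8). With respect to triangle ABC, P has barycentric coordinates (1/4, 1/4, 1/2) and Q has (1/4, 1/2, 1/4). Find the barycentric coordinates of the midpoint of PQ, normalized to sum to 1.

(1/4, 3/8, 3/8)

Since both coordinate triples sum to 1, the midpoint's barycentrics are the componentwise average.
(1/4+1/4)/2 = 1/4; similarly 3/8 and 3/8.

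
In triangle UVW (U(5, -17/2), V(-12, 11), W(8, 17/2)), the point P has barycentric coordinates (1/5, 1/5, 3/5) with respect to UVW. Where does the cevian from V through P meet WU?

(29/4, 17/4)

Line VP meets WU where the V-coordinate vanishes; zeroing P's V-weight and renormalizing leaves W, U-weights 3/5 : 1/5 → (3/4, 1/4).
So Q = (3/4)·W + (1/4)·U = (29/4, 17/4).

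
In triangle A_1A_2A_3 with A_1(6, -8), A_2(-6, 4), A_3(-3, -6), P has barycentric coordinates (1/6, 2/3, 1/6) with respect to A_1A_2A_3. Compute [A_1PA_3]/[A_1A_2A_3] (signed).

2/3

The signed ratio [A_1PA_3]/[A_1A_2A_3] equals the barycentric coordinate of P at vertex A_2, which is 2/3.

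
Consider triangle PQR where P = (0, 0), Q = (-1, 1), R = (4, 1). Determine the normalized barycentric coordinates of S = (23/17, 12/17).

(5/17, 5/17, 7/17)

Signed area of the reference triangle: [PQR] = ½·(0·(1−1) + (-1)·(1−0) + 4·(0−1)) = ½·(0 − 1 − 4) = -5/2.
[SQR] = ½·((23/17)·(1−1) + (-1)·(1−(12/17)) + 4·(12/17−1)) = ½·(0 − 5/17 − 20/17) = -25/34, so the P-coordinate is (-25/34)/(-5/2) = 5/17.
[PSR] = ½·(0·(12/17−1) + (23/17)·(1−0) + 4·(0−(12/17))) = ½·(0 + 23/17 − 48/17) = -25/34, so the Q-coordinate is 5/17.
[PQS] = ½·(0·(1−(12/17)) + (-1)·(12/17−0) + (23/17)·(0−1)) = ½·(0 − 12/17 − 23/17) = -35/34, so the R-coordinate is 7/17.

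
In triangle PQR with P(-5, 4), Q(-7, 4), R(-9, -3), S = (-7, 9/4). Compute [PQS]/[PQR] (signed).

[PQR] = ½·((-5)·(4−(-3)) + (-7)·(-3−4) + (-9)·(4−4)) = ½·(-35 + 49 + 0) = 7.
[PQS] = ½·((-5)·(4−(9/4)) + (-7)·(9/4−4) + (-7)·(4−4)) = ½·(-35/4 + 49/4 + 0) = 7/4, so the ratio is (7/4)/7 = 1/4.

1/4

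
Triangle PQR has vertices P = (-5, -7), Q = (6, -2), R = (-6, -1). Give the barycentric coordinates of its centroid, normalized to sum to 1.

The centroid is the average of the vertices, so each weight is 1/3.

(1/3, 1/3, 1/3)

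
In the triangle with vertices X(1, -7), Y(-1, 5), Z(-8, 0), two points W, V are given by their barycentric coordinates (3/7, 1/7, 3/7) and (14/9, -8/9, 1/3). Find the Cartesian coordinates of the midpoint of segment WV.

(-106/63, -185/21)

Barycentric coordinates of the midpoint are the average: (125/126, -47/126, 8/21).
Converting: (125/126)·X + (-47/126)·Y + (8/21)·Z = (-106/63, -185/21).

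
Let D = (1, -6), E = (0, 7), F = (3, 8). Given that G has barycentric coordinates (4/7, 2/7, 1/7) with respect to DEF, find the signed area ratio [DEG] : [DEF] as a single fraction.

The signed ratio [DEG]/[DEF] equals the barycentric coordinate of G at vertex F, which is 1/7.

1/7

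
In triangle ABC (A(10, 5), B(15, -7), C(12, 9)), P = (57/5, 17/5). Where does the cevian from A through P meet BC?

(27/2, 1)

Barycentric coordinates of P with respect to ABC: (3/5, 1/5, 1/5).
On side BC the A-coordinate is zero; dropping P's A-weight 3/5 and renormalizing the remaining 1/5 : 1/5 gives weights 1/2, 1/2 on B, C.
Q = (1/2)·(15, -7) + (1/2)·(12, 9) = (27/2, 1).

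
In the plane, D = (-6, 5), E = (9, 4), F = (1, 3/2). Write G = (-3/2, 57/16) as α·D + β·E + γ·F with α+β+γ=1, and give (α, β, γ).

Signed area of the reference triangle: [DEF] = ½·((-6)·(4−(3/2)) + 9·(3/2−5) + 1·(5−4)) = ½·(-15 − 63/2 + 1) = -91/4.
[GEF] = ½·((-3/2)·(4−(3/2)) + 9·(3/2−(57/16)) + 1·(57/16−4)) = ½·(-15/4 − 297/16 − 7/16) = -91/8, so the D-coordinate is (-91/8)/(-91/4) = 1/2.
[DGF] = ½·((-6)·(57/16−(3/2)) + (-3/2)·(3/2−5) + 1·(5−(57/16))) = ½·(-99/8 + 21/4 + 23/16) = -91/32, so the E-coordinate is 1/8.
[DEG] = ½·((-6)·(4−(57/16)) + 9·(57/16−5) + (-3/2)·(5−4)) = ½·(-21/8 − 207/16 − 3/2) = -273/32, so the F-coordinate is 3/8.
Check: 1/2 + 1/8 + 3/8 = 1.

(1/2, 1/8, 3/8)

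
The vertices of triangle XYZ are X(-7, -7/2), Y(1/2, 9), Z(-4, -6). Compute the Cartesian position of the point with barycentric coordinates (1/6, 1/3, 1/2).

W = (1/6)·X + (1/3)·Y + (1/2)·Z.
x-coordinate: (1/6)·(-7) + (1/3)·(1/2) + (1/2)·(-4) = -3.
y-coordinate: (1/6)·(-7/2) + (1/3)·9 + (1/2)·(-6) = -7/12.

(-3, -7/12)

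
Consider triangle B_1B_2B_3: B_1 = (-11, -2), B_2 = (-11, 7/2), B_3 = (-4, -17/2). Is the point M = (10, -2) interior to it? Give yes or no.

Barycentric coordinates of M: (-61/11, 39/11, 3).
The three coordinates are negative, positive, positive; a point is interior exactly when all three are positive.

no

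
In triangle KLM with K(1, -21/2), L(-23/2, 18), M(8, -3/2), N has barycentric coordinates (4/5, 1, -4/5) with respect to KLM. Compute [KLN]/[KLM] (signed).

The signed ratio [KLN]/[KLM] equals the barycentric coordinate of N at vertex M, which is -4/5.

-4/5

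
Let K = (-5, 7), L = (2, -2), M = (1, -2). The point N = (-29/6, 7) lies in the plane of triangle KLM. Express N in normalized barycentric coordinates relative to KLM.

(1, 1/6, -1/6)

Signed area of the reference triangle: [KLM] = ½·((-5)·(-2−(-2)) + 2·(-2−7) + 1·(7−(-2))) = ½·(0 − 18 + 9) = -9/2.
[NLM] = ½·((-29/6)·(-2−(-2)) + 2·(-2−7) + 1·(7−(-2))) = ½·(0 − 18 + 9) = -9/2, so the K-coordinate is (-9/2)/(-9/2) = 1.
[KNM] = ½·((-5)·(7−(-2)) + (-29/6)·(-2−7) + 1·(7−7)) = ½·(-45 + 87/2 + 0) = -3/4, so the L-coordinate is 1/6.
[KLN] = ½·((-5)·(-2−7) + 2·(7−7) + (-29/6)·(7−(-2))) = ½·(45 + 0 − 87/2) = 3/4, so the M-coordinate is -1/6.
Check: 1 + 1/6 − 1/6 = 1.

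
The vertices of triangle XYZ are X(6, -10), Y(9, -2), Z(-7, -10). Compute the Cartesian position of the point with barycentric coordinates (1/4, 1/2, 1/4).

(17/4, -6)

W = (1/4)·X + (1/2)·Y + (1/4)·Z.
x-coordinate: (1/4)·6 + (1/2)·9 + (1/4)·(-7) = 17/4.
y-coordinate: (1/4)·(-10) + (1/2)·(-2) + (1/4)·(-10) = -6.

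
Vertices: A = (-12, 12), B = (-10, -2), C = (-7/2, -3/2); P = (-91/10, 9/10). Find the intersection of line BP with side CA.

Barycentric coordinates of P with respect to ABC: (1/5, 3/5, 1/5).
On side CA the B-coordinate is zero; dropping P's B-weight 3/5 and renormalizing the remaining 1/5 : 1/5 gives weights 1/2, 1/2 on C, A.
Q = (1/2)·(-7/2, -3/2) + (1/2)·(-12, 12) = (-31/4, 21/4).

(-31/4, 21/4)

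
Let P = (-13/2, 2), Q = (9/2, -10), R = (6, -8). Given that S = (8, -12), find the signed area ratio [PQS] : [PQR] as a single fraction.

[PQR] = ½·((-13/2)·(-10−(-8)) + (9/2)·(-8−2) + 6·(2−(-10))) = ½·(13 − 45 + 72) = 20.
[PQS] = ½·((-13/2)·(-10−(-12)) + (9/2)·(-12−2) + 8·(2−(-10))) = ½·(-13 − 63 + 96) = 10, so the ratio is 10/20 = 1/2.

1/2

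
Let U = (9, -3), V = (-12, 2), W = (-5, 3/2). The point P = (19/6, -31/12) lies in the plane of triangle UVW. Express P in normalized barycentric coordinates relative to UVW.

Signed area of the reference triangle: [UVW] = ½·(9·(2−(3/2)) + (-12)·(3/2−(-3)) + (-5)·(-3−2)) = ½·(9/2 − 54 + 25) = -49/4.
[PVW] = ½·((19/6)·(2−(3/2)) + (-12)·(3/2−(-31/12)) + (-5)·(-31/12−2)) = ½·(19/12 − 49 + 275/12) = -49/4, so the U-coordinate is (-49/4)/(-49/4) = 1.
[UPW] = ½·(9·(-31/12−(3/2)) + (19/6)·(3/2−(-3)) + (-5)·(-3−(-31/12))) = ½·(-147/4 + 57/4 + 25/12) = -245/24, so the V-coordinate is 5/6.
[UVP] = ½·(9·(2−(-31/12)) + (-12)·(-31/12−(-3)) + (19/6)·(-3−2)) = ½·(165/4 − 5 − 95/6) = 245/24, so the W-coordinate is -5/6.
Check: 1 + 5/6 − 5/6 = 1.

(1, 5/6, -5/6)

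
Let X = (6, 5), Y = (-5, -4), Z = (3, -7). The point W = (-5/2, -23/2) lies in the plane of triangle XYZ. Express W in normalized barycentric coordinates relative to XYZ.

Signed area of the reference triangle: [XYZ] = ½·(6·(-4−(-7)) + (-5)·(-7−5) + 3·(5−(-4))) = ½·(18 + 60 + 27) = 105/2.
[WYZ] = ½·((-5/2)·(-4−(-7)) + (-5)·(-7−(-23/2)) + 3·(-23/2−(-4))) = ½·(-15/2 − 45/2 − 45/2) = -105/4, so the X-coordinate is (-105/4)/(105/2) = -1/2.
[XWZ] = ½·(6·(-23/2−(-7)) + (-5/2)·(-7−5) + 3·(5−(-23/2))) = ½·(-27 + 30 + 99/2) = 105/4, so the Y-coordinate is 1/2.
[XYW] = ½·(6·(-4−(-23/2)) + (-5)·(-23/2−5) + (-5/2)·(5−(-4))) = ½·(45 + 165/2 − 45/2) = 105/2, so the Z-coordinate is 1.

(-1/2, 1/2, 1)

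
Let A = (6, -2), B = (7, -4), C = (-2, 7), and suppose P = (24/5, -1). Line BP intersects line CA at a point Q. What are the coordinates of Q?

(10/3, 1)

Barycentric coordinates of P with respect to ABC: (2/5, 2/5, 1/5).
On side CA the B-coordinate is zero; dropping P's B-weight 2/5 and renormalizing the remaining 1/5 : 2/5 gives weights 1/3, 2/3 on C, A.
Q = (1/3)·(-2, 7) + (2/3)·(6, -2) = (10/3, 1).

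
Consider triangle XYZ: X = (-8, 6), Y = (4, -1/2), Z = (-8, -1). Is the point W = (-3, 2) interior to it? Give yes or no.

yes

Barycentric coordinates of W: (67/168, 5/12, 31/168).
The three coordinates are positive, positive, positive; a point is interior exactly when all three are positive.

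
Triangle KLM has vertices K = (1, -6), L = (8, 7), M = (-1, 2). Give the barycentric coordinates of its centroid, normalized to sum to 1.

The centroid is the average of the vertices, so each weight is 1/3.

(1/3, 1/3, 1/3)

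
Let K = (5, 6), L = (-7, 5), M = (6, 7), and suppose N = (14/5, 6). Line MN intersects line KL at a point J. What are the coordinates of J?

(2, 23/4)

Barycentric coordinates of N with respect to KLM: (3/5, 1/5, 1/5).
On side KL the M-coordinate is zero; dropping N's M-weight 1/5 and renormalizing the remaining 3/5 : 1/5 gives weights 3/4, 1/4 on K, L.
J = (3/4)·(5, 6) + (1/4)·(-7, 5) = (2, 23/4).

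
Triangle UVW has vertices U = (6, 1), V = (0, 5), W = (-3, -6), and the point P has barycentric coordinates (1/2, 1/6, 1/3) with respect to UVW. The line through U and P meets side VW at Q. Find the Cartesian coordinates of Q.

Line UP meets VW where the U-coordinate vanishes; zeroing P's U-weight and renormalizing leaves V, W-weights 1/6 : 1/3 → (1/3, 2/3).
So Q = (1/3)·V + (2/3)·W = (-2, -7/3).

(-2, -7/3)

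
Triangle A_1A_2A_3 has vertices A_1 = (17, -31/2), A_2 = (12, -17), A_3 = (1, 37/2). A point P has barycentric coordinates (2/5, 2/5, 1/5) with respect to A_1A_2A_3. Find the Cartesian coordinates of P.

P = (2/5)·A_1 + (2/5)·A_2 + (1/5)·A_3.
x-coordinate: (2/5)·17 + (2/5)·12 + (1/5)·1 = 59/5.
y-coordinate: (2/5)·(-31/2) + (2/5)·(-17) + (1/5)·(37/2) = -93/10.

(59/5, -93/10)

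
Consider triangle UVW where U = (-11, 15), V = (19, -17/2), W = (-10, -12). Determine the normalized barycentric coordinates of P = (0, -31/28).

Signed area of the reference triangle: [UVW] = ½·((-11)·(-17/2−(-12)) + 19·(-12−15) + (-10)·(15−(-17/2))) = ½·(-77/2 − 513 − 235) = -1573/4.
[PVW] = ½·(0·(-17/2−(-12)) + 19·(-12−(-31/28)) + (-10)·(-31/28−(-17/2))) = ½·(0 − 5795/28 − 1035/14) = -7865/56, so the U-coordinate is (-7865/56)/(-1573/4) = 5/14.
[UPW] = ½·((-11)·(-31/28−(-12)) + 0·(-12−15) + (-10)·(15−(-31/28))) = ½·(-3355/28 + 0 − 2255/14) = -7865/56, so the V-coordinate is 5/14.
[UVP] = ½·((-11)·(-17/2−(-31/28)) + 19·(-31/28−15) + 0·(15−(-17/2))) = ½·(2277/28 − 8569/28 + 0) = -1573/14, so the W-coordinate is 2/7.

(5/14, 5/14, 2/7)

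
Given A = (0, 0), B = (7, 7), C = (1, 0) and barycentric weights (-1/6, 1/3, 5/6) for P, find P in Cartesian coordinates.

P = (-1/6)·A + (1/3)·B + (5/6)·C.
x-coordinate: (-1/6)·0 + (1/3)·7 + (5/6)·1 = 19/6.
y-coordinate: (-1/6)·0 + (1/3)·7 + (5/6)·0 = 7/3.

(19/6, 7/3)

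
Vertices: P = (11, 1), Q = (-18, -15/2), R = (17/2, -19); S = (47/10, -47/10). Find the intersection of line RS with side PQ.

(15/4, -9/8)

Barycentric coordinates of S with respect to PQR: (3/5, 1/5, 1/5).
On side PQ the R-coordinate is zero; dropping S's R-weight 1/5 and renormalizing the remaining 3/5 : 1/5 gives weights 3/4, 1/4 on P, Q.
T = (3/4)·(11, 1) + (1/4)·(-18, -15/2) = (15/4, -9/8).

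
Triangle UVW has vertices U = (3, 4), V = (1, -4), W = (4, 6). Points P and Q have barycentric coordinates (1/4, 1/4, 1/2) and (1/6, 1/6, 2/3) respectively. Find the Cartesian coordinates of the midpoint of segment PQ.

(19/6, 7/2)

Barycentric coordinates of the midpoint are the average: (5/24, 5/24, 7/12).
Converting: (5/24)·U + (5/24)·V + (7/12)·W = (19/6, 7/2).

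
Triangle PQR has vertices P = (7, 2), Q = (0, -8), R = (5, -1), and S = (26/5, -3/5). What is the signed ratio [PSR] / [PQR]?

1/5

[PQR] = ½·(7·(-8−(-1)) + 0·(-1−2) + 5·(2−(-8))) = ½·(-49 + 0 + 50) = 1/2.
[PSR] = ½·(7·(-3/5−(-1)) + (26/5)·(-1−2) + 5·(2−(-3/5))) = ½·(14/5 − 78/5 + 13) = 1/10, so the ratio is (1/10)/(1/2) = 1/5.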